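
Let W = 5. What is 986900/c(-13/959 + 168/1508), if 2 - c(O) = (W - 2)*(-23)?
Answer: 13900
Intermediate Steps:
c(O) = 71 (c(O) = 2 - (5 - 2)*(-23) = 2 - 3*(-23) = 2 - 1*(-69) = 2 + 69 = 71)
986900/c(-13/959 + 168/1508) = 986900/71 = 986900*(1/71) = 13900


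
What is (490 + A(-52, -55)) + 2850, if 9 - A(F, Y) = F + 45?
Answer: 3356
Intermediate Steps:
A(F, Y) = -36 - F (A(F, Y) = 9 - (F + 45) = 9 - (45 + F) = 9 + (-45 - F) = -36 - F)
(490 + A(-52, -55)) + 2850 = (490 + (-36 - 1*(-52))) + 2850 = (490 + (-36 + 52)) + 2850 = (490 + 16) + 2850 = 506 + 2850 = 3356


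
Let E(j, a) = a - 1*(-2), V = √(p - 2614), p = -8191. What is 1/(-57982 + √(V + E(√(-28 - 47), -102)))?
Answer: -1/(57982 - √(-100 + I*√10805)) ≈ -1.7248e-5 - 3.2876e-9*I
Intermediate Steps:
V = I*√10805 (V = √(-8191 - 2614) = √(-10805) = I*√10805 ≈ 103.95*I)
E(j, a) = 2 + a (E(j, a) = a + 2 = 2 + a)
1/(-57982 + √(V + E(√(-28 - 47), -102))) = 1/(-57982 + √(I*√10805 + (2 - 102))) = 1/(-57982 + √(I*√10805 - 100)) = 1/(-57982 + √(-100 + I*√10805))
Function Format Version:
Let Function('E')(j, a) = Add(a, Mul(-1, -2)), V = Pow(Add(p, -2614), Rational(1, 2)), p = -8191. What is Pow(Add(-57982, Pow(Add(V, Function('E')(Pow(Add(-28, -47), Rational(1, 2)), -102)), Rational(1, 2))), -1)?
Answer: Mul(-1, Pow(Add(57982, Mul(-1, Pow(Add(-100, Mul(I, Pow(10805, Rational(1, 2)))), Rational(1, 2)))), -1)) ≈ Add(-1.7248e-5, Mul(-3.2876e-9, I))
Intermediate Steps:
V = Mul(I, Pow(10805, Rational(1, 2))) (V = Pow(Add(-8191, -2614), Rational(1, 2)) = Pow(-10805, Rational(1, 2)) = Mul(I, Pow(10805, Rational(1, 2))) ≈ Mul(103.95, I))
Function('E')(j, a) = Add(2, a) (Function('E')(j, a) = Add(a, 2) = Add(2, a))
Pow(Add(-57982, Pow(Add(V, Function('E')(Pow(Add(-28, -47), Rational(1, 2)), -102)), Rational(1, 2))), -1) = Pow(Add(-57982, Pow(Add(Mul(I, Pow(10805, Rational(1, 2))), Add(2, -102)), Rational(1, 2))), -1) = Pow(Add(-57982, Pow(Add(Mul(I, Pow(10805, Rational(1, 2))), -100), Rational(1, 2))), -1) = Pow(Add(-57982, Pow(Add(-100, Mul(I, Pow(10805, Rational(1, 2)))), Rational(1, 2))), -1)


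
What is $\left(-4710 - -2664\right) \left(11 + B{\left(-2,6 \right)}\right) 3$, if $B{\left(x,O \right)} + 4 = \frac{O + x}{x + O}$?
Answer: $-49104$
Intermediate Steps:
$B{\left(x,O \right)} = -3$ ($B{\left(x,O \right)} = -4 + \frac{O + x}{x + O} = -4 + \frac{O + x}{O + x} = -4 + 1 = -3$)
$\left(-4710 - -2664\right) \left(11 + B{\left(-2,6 \right)}\right) 3 = \left(-4710 - -2664\right) \left(11 - 3\right) 3 = \left(-4710 + 2664\right) 8 \cdot 3 = \left(-2046\right) 24 = -49104$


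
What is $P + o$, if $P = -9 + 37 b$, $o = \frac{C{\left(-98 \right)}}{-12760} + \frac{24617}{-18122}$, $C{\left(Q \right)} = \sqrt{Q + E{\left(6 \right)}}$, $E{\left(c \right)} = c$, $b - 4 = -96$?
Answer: $- \frac{61875003}{18122} - \frac{i \sqrt{23}}{6380} \approx -3414.4 - 0.0007517 i$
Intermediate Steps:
$b = -92$ ($b = 4 - 96 = -92$)
$C{\left(Q \right)} = \sqrt{6 + Q}$ ($C{\left(Q \right)} = \sqrt{Q + 6} = \sqrt{6 + Q}$)
$o = - \frac{24617}{18122} - \frac{i \sqrt{23}}{6380}$ ($o = \frac{\sqrt{6 - 98}}{-12760} + \frac{24617}{-18122} = \sqrt{-92} \left(- \frac{1}{12760}\right) + 24617 \left(- \frac{1}{18122}\right) = 2 i \sqrt{23} \left(- \frac{1}{12760}\right) - \frac{24617}{18122} = - \frac{i \sqrt{23}}{6380} - \frac{24617}{18122} = - \frac{24617}{18122} - \frac{i \sqrt{23}}{6380} \approx -1.3584 - 0.0007517 i$)
$P = -3413$ ($P = -9 + 37 \left(-92\right) = -9 - 3404 = -3413$)
$P + o = -3413 - \left(\frac{24617}{18122} + \frac{i \sqrt{23}}{6380}\right) = - \frac{61875003}{18122} - \frac{i \sqrt{23}}{6380}$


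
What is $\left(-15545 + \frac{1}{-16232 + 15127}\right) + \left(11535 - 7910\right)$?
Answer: $- \frac{13171601}{1105} \approx -11920.0$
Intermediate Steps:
$\left(-15545 + \frac{1}{-16232 + 15127}\right) + \left(11535 - 7910\right) = \left(-15545 + \frac{1}{-1105}\right) + 3625 = \left(-15545 - \frac{1}{1105}\right) + 3625 = - \frac{17177226}{1105} + 3625 = - \frac{13171601}{1105}$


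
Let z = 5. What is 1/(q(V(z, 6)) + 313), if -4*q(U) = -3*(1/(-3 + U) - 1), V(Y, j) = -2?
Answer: 10/3121 ≈ 0.0032041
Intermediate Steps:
q(U) = -3/4 + 3/(4*(-3 + U)) (q(U) = -(-3)*(1/(-3 + U) - 1)/4 = -(-3)*(-1 + 1/(-3 + U))/4 = -(3 - 3/(-3 + U))/4 = -3/4 + 3/(4*(-3 + U)))
1/(q(V(z, 6)) + 313) = 1/(3*(4 - 1*(-2))/(4*(-3 - 2)) + 313) = 1/((3/4)*(4 + 2)/(-5) + 313) = 1/((3/4)*(-1/5)*6 + 313) = 1/(-9/10 + 313) = 1/(3121/10) = 10/3121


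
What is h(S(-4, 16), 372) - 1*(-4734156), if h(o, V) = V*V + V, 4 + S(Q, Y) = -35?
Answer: 4872912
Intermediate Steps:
S(Q, Y) = -39 (S(Q, Y) = -4 - 35 = -39)
h(o, V) = V + V² (h(o, V) = V² + V = V + V²)
h(S(-4, 16), 372) - 1*(-4734156) = 372*(1 + 372) - 1*(-4734156) = 372*373 + 4734156 = 138756 + 4734156 = 4872912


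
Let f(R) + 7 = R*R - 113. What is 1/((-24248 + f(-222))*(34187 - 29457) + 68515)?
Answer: 1/117921195 ≈ 8.4802e-9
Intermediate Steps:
f(R) = -120 + R**2 (f(R) = -7 + (R*R - 113) = -7 + (R**2 - 113) = -7 + (-113 + R**2) = -120 + R**2)
1/((-24248 + f(-222))*(34187 - 29457) + 68515) = 1/((-24248 + (-120 + (-222)**2))*(34187 - 29457) + 68515) = 1/((-24248 + (-120 + 49284))*4730 + 68515) = 1/((-24248 + 49164)*4730 + 68515) = 1/(24916*4730 + 68515) = 1/(117852680 + 68515) = 1/117921195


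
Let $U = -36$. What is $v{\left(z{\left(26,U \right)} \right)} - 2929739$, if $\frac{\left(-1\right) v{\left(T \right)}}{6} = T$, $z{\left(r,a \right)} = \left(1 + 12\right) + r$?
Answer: $-2929973$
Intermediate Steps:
$z{\left(r,a \right)} = 13 + r$
$v{\left(T \right)} = - 6 T$
$v{\left(z{\left(26,U \right)} \right)} - 2929739 = - 6 \left(13 + 26\right) - 2929739 = \left(-6\right) 39 - 2929739 = -234 - 2929739 = -2929973$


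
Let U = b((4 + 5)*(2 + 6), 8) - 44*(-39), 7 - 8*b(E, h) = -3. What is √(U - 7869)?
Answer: I*√24607/2 ≈ 78.433*I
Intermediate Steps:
b(E, h) = 5/4 (b(E, h) = 7/8 - ⅛*(-3) = 7/8 + 3/8 = 5/4)
U = 6869/4 (U = 5/4 - 44*(-39) = 5/4 + 1716 = 6869/4 ≈ 1717.3)
√(U - 7869) = √(6869/4 - 7869) = √(-24607/4) = I*√24607/2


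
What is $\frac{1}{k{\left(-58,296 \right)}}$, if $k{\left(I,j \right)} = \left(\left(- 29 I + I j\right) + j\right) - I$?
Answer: $- \frac{1}{15132} \approx -6.6085 \cdot 10^{-5}$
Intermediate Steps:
$k{\left(I,j \right)} = j - 30 I + I j$ ($k{\left(I,j \right)} = \left(j - 29 I + I j\right) - I = j - 30 I + I j$)
$\frac{1}{k{\left(-58,296 \right)}} = \frac{1}{296 - -1740 - 17168} = \frac{1}{296 + 1740 - 17168} = \frac{1}{-15132} = - \frac{1}{15132}$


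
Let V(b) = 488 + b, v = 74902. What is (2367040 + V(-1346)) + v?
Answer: 2441084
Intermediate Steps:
(2367040 + V(-1346)) + v = (2367040 + (488 - 1346)) + 74902 = (2367040 - 858) + 74902 = 2366182 + 74902 = 2441084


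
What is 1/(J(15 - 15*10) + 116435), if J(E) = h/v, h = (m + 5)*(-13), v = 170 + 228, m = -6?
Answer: 398/46341143 ≈ 8.5885e-6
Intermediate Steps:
v = 398
h = 13 (h = (-6 + 5)*(-13) = -1*(-13) = 13)
J(E) = 13/398
1/(J(15 - 15*10) + 116435) = 1/(13/398 + 116435) = 1/(46341143/398) = 398/46341143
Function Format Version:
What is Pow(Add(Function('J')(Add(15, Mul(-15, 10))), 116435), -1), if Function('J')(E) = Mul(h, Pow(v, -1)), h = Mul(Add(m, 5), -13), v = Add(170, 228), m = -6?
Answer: Rational(398, 46341143) ≈ 8.5885e-6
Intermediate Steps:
v = 398
h = 13 (h = Mul(Add(-6, 5), -13) = Mul(-1, -13) = 13)
Function('J')(E) = Rational(13, 398) (Function('J')(E) = Mul(13, Pow(398, -1)) = Mul(13, Rational(1, 398)) = Rational(13, 398))
Pow(Add(Function('J')(Add(15, Mul(-15, 10))), 116435), -1) = Pow(Add(Rational(13, 398), 116435), -1) = Pow(Rational(46341143, 398), -1) = Rational(398, 46341143)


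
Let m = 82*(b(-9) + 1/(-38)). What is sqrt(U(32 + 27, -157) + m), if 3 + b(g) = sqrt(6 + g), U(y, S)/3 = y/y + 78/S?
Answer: sqrt(-2194748216 + 729659698*I*sqrt(3))/2983 ≈ 4.3572 + 16.298*I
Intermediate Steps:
U(y, S) = 3 + 234/S (U(y, S) = 3*(y/y + 78/S) = 3*(1 + 78/S) = 3 + 234/S)
b(g) = -3 + sqrt(6 + g)
m = -4715/19 + 82*I*sqrt(3) (m = 82*((-3 + sqrt(6 - 9)) + 1/(-38)) = 82*((-3 + sqrt(-3)) - 1/38) = 82*((-3 + I*sqrt(3)) - 1/38) = 82*(-115/38 + I*sqrt(3)) = -4715/19 + 82*I*sqrt(3) ≈ -248.16 + 142.03*I)
sqrt(U(32 + 27, -157) + m) = sqrt((3 + 234/(-157)) + (-4715/19 + 82*I*sqrt(3))) = sqrt((3 + 234*(-1/157)) + (-4715/19 + 82*I*sqrt(3))) = sqrt((3 - 234/157) + (-4715/19 + 82*I*sqrt(3))) = sqrt(237/157 + (-4715/19 + 82*I*sqrt(3))) = sqrt(-735752/2983 + 82*I*sqrt(3))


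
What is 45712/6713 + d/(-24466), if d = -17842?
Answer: 619081569/82120129 ≈ 7.5387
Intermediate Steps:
45712/6713 + d/(-24466) = 45712/6713 - 17842/(-24466) = 45712*(1/6713) - 17842*(-1/24466) = 45712/6713 + 8921/12233 = 619081569/82120129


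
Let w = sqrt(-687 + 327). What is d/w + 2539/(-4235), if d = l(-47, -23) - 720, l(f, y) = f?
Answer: -2539/4235 + 767*I*sqrt(10)/60 ≈ -0.59953 + 40.424*I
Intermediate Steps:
w = 6*I*sqrt(10) (w = sqrt(-360) = 6*I*sqrt(10) ≈ 18.974*I)
d = -767 (d = -47 - 720 = -767)
d/w + 2539/(-4235) = -767*(-I*sqrt(10)/60) + 2539/(-4235) = -(-767)*I*sqrt(10)/60 + 2539*(-1/4235) = 767*I*sqrt(10)/60 - 2539/4235 = -2539/4235 + 767*I*sqrt(10)/60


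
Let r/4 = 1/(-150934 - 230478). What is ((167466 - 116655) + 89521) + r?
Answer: 13381077195/95353 ≈ 1.4033e+5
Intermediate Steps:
r = -1/95353 (r = 4/(-150934 - 230478) = 4/(-381412) = 4*(-1/381412) = -1/95353 ≈ -1.0487e-5)
((167466 - 116655) + 89521) + r = ((167466 - 116655) + 89521) - 1/95353 = (50811 + 89521) - 1/95353 = 140332 - 1/95353 = 13381077195/95353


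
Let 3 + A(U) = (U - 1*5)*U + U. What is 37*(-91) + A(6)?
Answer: -3358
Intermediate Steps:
A(U) = -3 + U + U*(-5 + U) (A(U) = -3 + ((U - 1*5)*U + U) = -3 + ((U - 5)*U + U) = -3 + ((-5 + U)*U + U) = -3 + (U*(-5 + U) + U) = -3 + (U + U*(-5 + U)) = -3 + U + U*(-5 + U))
37*(-91) + A(6) = 37*(-91) + (-3 + 6**2 - 4*6) = -3367 + (-3 + 36 - 24) = -3367 + 9 = -3358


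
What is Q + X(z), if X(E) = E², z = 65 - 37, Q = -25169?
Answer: -24385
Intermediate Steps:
z = 28
Q + X(z) = -25169 + 28² = -25169 + 784 = -24385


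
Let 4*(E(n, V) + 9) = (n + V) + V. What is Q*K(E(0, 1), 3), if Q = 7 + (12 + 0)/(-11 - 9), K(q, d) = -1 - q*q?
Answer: -2344/5 ≈ -468.80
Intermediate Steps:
E(n, V) = -9 + V/2 + n/4 (E(n, V) = -9 + ((n + V) + V)/4 = -9 + ((V + n) + V)/4 = -9 + (n + 2*V)/4 = -9 + (V/2 + n/4) = -9 + V/2 + n/4)
K(q, d) = -1 - q²
Q = 32/5 (Q = 7 + 12/(-20) = 7 + 12*(-1/20) = 7 - ⅗ = 32/5 ≈ 6.4000)
Q*K(E(0, 1), 3) = 32*(-1 - (-9 + (½)*1 + (¼)*0)²)/5 = 32*(-1 - (-9 + ½ + 0)²)/5 = 32*(-1 - (-17/2)²)/5 = 32*(-1 - 1*289/4)/5 = 32*(-1 - 289/4)/5 = (32/5)*(-293/4) = -2344/5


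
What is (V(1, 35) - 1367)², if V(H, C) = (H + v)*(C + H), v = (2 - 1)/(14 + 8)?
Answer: 213832129/121 ≈ 1.7672e+6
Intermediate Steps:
v = 1/22 ≈ 0.045455
V(H, C) = (1/22 + H)*(C + H) (V(H, C) = (H + 1/22)*(C + H) = (1/22 + H)*(C + H))
(V(1, 35) - 1367)² = ((1² + (1/22)*35 + (1/22)*1 + 35*1) - 1367)² = ((1 + 35/22 + 1/22 + 35) - 1367)² = (414/11 - 1367)² = (-14623/11)² = 213832129/121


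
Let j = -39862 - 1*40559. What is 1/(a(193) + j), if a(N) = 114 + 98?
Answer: -1/80209 ≈ -1.2467e-5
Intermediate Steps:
j = -80421 (j = -39862 - 40559 = -80421)
a(N) = 212
1/(a(193) + j) = 1/(212 - 80421) = 1/(-80209) = -1/80209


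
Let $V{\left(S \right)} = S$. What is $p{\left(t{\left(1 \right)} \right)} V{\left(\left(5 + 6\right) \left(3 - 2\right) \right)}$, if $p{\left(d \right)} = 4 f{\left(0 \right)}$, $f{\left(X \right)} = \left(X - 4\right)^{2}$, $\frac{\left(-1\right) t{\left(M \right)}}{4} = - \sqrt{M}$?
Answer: $704$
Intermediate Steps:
$t{\left(M \right)} = 4 \sqrt{M}$ ($t{\left(M \right)} = - 4 \left(- \sqrt{M}\right) = 4 \sqrt{M}$)
$f{\left(X \right)} = \left(-4 + X\right)^{2}$
$p{\left(d \right)} = 64$ ($p{\left(d \right)} = 4 \left(-4 + 0\right)^{2} = 4 \left(-4\right)^{2} = 4 \cdot 16 = 64$)
$p{\left(t{\left(1 \right)} \right)} V{\left(\left(5 + 6\right) \left(3 - 2\right) \right)} = 64 \left(5 + 6\right) \left(3 - 2\right) = 64 \cdot 11 \cdot 1 = 64 \cdot 11 = 704$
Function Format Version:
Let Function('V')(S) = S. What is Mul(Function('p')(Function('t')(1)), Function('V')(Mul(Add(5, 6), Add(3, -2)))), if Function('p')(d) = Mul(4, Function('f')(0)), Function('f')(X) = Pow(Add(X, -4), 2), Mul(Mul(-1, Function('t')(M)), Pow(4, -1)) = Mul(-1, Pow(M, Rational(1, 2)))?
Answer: 704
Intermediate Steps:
Function('t')(M) = Mul(4, Pow(M, Rational(1, 2))) (Function('t')(M) = Mul(-4, Mul(-1, Pow(M, Rational(1, 2)))) = Mul(4, Pow(M, Rational(1, 2))))
Function('f')(X) = Pow(Add(-4, X), 2)
Function('p')(d) = 64 (Function('p')(d) = Mul(4, Pow(Add(-4, 0), 2)) = Mul(4, Pow(-4, 2)) = Mul(4, 16) = 64)
Mul(Function('p')(Function('t')(1)), Function('V')(Mul(Add(5, 6), Add(3, -2)))) = Mul(64, Mul(Add(5, 6), Add(3, -2))) = Mul(64, Mul(11, 1)) = Mul(64, 11) = 704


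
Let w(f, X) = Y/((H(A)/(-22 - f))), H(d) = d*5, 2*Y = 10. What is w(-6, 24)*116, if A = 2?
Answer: -928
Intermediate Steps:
Y = 5 (Y = (½)*10 = 5)
H(d) = 5*d
w(f, X) = -11 - f/2 (w(f, X) = 5/(((5*2)/(-22 - f))) = 5/((10/(-22 - f))) = 5*(-11/5 - f/10) = -11 - f/2)
w(-6, 24)*116 = (-11 - ½*(-6))*116 = (-11 + 3)*116 = -8*116 = -928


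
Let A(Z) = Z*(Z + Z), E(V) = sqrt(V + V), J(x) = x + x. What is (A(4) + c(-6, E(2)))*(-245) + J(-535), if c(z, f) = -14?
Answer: -5480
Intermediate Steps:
J(x) = 2*x
E(V) = sqrt(2)*sqrt(V) (E(V) = sqrt(2*V) = sqrt(2)*sqrt(V))
A(Z) = 2*Z**2 (A(Z) = Z*(2*Z) = 2*Z**2)
(A(4) + c(-6, E(2)))*(-245) + J(-535) = (2*4**2 - 14)*(-245) + 2*(-535) = (2*16 - 14)*(-245) - 1070 = (32 - 14)*(-245) - 1070 = 18*(-245) - 1070 = -4410 - 1070 = -5480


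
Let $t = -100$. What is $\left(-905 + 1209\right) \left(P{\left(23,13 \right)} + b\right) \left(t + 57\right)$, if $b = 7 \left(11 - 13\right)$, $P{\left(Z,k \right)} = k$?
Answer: $13072$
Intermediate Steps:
$b = -14$ ($b = 7 \left(-2\right) = -14$)
$\left(-905 + 1209\right) \left(P{\left(23,13 \right)} + b\right) \left(t + 57\right) = \left(-905 + 1209\right) \left(13 - 14\right) \left(-100 + 57\right) = 304 \left(\left(-1\right) \left(-43\right)\right) = 304 \cdot 43 = 13072$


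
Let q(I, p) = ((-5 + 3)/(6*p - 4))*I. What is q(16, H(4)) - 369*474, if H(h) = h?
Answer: -874538/5 ≈ -1.7491e+5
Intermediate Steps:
q(I, p) = -2*I/(-4 + 6*p) (q(I, p) = (-2/(-4 + 6*p))*I = -2*I/(-4 + 6*p))
q(16, H(4)) - 369*474 = -1*16/(-2 + 3*4) - 369*474 = -1*16/(-2 + 12) - 174906 = -1*16/10 - 174906 = -1*16*⅒ - 174906 = -8/5 - 174906 = -874538/5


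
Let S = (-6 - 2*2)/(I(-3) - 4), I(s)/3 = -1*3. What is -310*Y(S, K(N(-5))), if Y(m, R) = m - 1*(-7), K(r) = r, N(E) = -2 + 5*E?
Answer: -31310/13 ≈ -2408.5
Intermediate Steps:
I(s) = -9 (I(s) = 3*(-1*3) = 3*(-3) = -9)
S = 10/13 (S = (-6 - 2*2)/(-9 - 4) = (-6 - 4)/(-13) = -10*(-1/13) = 10/13 ≈ 0.76923)
Y(m, R) = 7 + m (Y(m, R) = m + 7 = 7 + m)
-310*Y(S, K(N(-5))) = -310*(7 + 10/13) = -310*101/13 = -31310/13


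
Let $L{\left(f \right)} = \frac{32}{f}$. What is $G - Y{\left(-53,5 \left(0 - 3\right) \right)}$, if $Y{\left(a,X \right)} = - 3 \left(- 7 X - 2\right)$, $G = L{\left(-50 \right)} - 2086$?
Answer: $- \frac{44441}{25} \approx -1777.6$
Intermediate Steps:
$G = - \frac{52166}{25}$ ($G = \frac{32}{-50} - 2086 = 32 \left(- \frac{1}{50}\right) - 2086 = - \frac{16}{25} - 2086 = - \frac{52166}{25} \approx -2086.6$)
$Y{\left(a,X \right)} = 6 + 21 X$ ($Y{\left(a,X \right)} = - 3 \left(-2 - 7 X\right) = 6 + 21 X$)
$G - Y{\left(-53,5 \left(0 - 3\right) \right)} = - \frac{52166}{25} - \left(6 + 21 \cdot 5 \left(0 - 3\right)\right) = - \frac{52166}{25} - \left(6 + 21 \cdot 5 \left(-3\right)\right) = - \frac{52166}{25} - \left(6 + 21 \left(-15\right)\right) = - \frac{52166}{25} - \left(6 - 315\right) = - \frac{52166}{25} - -309 = - \frac{52166}{25} + 309 = - \frac{44441}{25}$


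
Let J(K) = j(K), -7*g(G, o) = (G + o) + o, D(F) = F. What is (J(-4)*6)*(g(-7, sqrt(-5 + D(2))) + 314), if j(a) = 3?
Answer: 5670 - 36*I*sqrt(3)/7 ≈ 5670.0 - 8.9077*I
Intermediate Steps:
g(G, o) = -2*o/7 - G/7 (g(G, o) = -((G + o) + o)/7 = -(G + 2*o)/7 = -2*o/7 - G/7)
J(K) = 3
(J(-4)*6)*(g(-7, sqrt(-5 + D(2))) + 314) = (3*6)*((-2*sqrt(-5 + 2)/7 - 1/7*(-7)) + 314) = 18*((-2*I*sqrt(3)/7 + 1) + 314) = 18*((1 - 2*I*sqrt(3)/7) + 314) = 18*(315 - 2*I*sqrt(3)/7) = 5670 - 36*I*sqrt(3)/7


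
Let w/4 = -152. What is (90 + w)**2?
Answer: 268324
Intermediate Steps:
w = -608 (w = 4*(-152) = -608)
(90 + w)**2 = (90 - 608)**2 = (-518)**2 = 268324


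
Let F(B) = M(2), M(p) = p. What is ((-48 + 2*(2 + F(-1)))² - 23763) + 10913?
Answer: -11250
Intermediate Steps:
F(B) = 2
((-48 + 2*(2 + F(-1)))² - 23763) + 10913 = ((-48 + 2*(2 + 2))² - 23763) + 10913 = ((-48 + 2*4)² - 23763) + 10913 = ((-48 + 8)² - 23763) + 10913 = ((-40)² - 23763) + 10913 = (1600 - 23763) + 10913 = -22163 + 10913 = -11250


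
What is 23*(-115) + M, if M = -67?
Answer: -2712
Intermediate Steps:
23*(-115) + M = 23*(-115) - 67 = -2645 - 67 = -2712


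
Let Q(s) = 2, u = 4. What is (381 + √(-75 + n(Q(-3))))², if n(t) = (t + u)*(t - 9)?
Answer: 145044 + 2286*I*√13 ≈ 1.4504e+5 + 8242.3*I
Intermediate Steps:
n(t) = (-9 + t)*(4 + t) (n(t) = (t + 4)*(t - 9) = (4 + t)*(-9 + t) = (-9 + t)*(4 + t))
(381 + √(-75 + n(Q(-3))))² = (381 + √(-75 + (-36 + 2² - 5*2)))² = (381 + √(-75 + (-36 + 4 - 10)))² = (381 + √(-75 - 42))² = (381 + √(-117))² = (381 + 3*I*√13)²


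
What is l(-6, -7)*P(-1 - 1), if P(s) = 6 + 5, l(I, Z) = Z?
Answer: -77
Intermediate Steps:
P(s) = 11
l(-6, -7)*P(-1 - 1) = -7*11 = -77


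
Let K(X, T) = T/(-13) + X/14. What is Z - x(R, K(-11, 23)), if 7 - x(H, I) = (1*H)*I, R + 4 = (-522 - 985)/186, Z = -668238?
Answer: -243229925/364 ≈ -6.6821e+5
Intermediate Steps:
K(X, T) = -T/13 + X/14 (K(X, T) = T*(-1/13) + X*(1/14) = -T/13 + X/14)
R = -2251/186 (R = -4 + (-522 - 985)/186 = -4 - 1507*1/186 = -4 - 1507/186 = -2251/186 ≈ -12.102)
x(H, I) = 7 - H*I (x(H, I) = 7 - 1*H*I = 7 - H*I)
Z - x(R, K(-11, 23)) = -668238 - (7 - 1*(-2251/186)*(-1/13*23 + (1/14)*(-11))) = -668238 - (7 - 1*(-2251/186)*(-23/13 - 11/14)) = -668238 - (7 - 1*(-2251/186)*(-465/182)) = -668238 - (7 - 11255/364) = -668238 - 1*(-8707/364) = -668238 + 8707/364 = -243229925/364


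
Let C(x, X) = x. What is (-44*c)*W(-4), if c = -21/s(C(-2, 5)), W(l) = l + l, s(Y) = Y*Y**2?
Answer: 924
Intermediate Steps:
s(Y) = Y**3
W(l) = 2*l
c = 21/8 (c = -21/((-2)**3) = -21/(-8) = -21*(-1/8) = 21/8 ≈ 2.6250)
(-44*c)*W(-4) = (-44*21/8)*(2*(-4)) = -231/2*(-8) = 924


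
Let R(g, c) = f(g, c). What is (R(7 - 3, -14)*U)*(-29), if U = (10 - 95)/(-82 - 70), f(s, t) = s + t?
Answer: 12325/76 ≈ 162.17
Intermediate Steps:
U = 85/152 (U = -85/(-152) = -85*(-1/152) = 85/152 ≈ 0.55921)
R(g, c) = c + g (R(g, c) = g + c = c + g)
(R(7 - 3, -14)*U)*(-29) = ((-14 + (7 - 3))*(85/152))*(-29) = ((-14 + 4)*(85/152))*(-29) = -10*85/152*(-29) = -425/76*(-29) = 12325/76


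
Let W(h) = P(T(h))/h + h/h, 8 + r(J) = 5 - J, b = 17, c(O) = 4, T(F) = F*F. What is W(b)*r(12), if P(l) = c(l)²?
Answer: -495/17 ≈ -29.118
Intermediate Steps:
T(F) = F²
P(l) = 16 (P(l) = 4² = 16)
r(J) = -3 - J (r(J) = -8 + (5 - J) = -3 - J)
W(h) = 1 + 16/h (W(h) = 16/h + h/h = 16/h + 1 = 1 + 16/h)
W(b)*r(12) = ((16 + 17)/17)*(-3 - 1*12) = ((1/17)*33)*(-3 - 12) = (33/17)*(-15) = -495/17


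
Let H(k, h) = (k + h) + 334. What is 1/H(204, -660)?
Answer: -1/122 ≈ -0.0081967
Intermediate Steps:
H(k, h) = 334 + h + k (H(k, h) = (h + k) + 334 = 334 + h + k)
1/H(204, -660) = 1/(334 - 660 + 204) = 1/(-122) = -1/122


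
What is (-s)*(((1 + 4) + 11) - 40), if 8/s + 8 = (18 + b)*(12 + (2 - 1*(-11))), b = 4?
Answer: 96/271 ≈ 0.35424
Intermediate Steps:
s = 4/271 (s = 8/(-8 + (18 + 4)*(12 + (2 - 1*(-11)))) = 8/(-8 + 22*(12 + (2 + 11))) = 8/(-8 + 22*(12 + 13)) = 8/(-8 + 22*25) = 8/(-8 + 550) = 8/542 = 8*(1/542) = 4/271 ≈ 0.014760)
(-s)*(((1 + 4) + 11) - 40) = (-1*4/271)*(((1 + 4) + 11) - 40) = -4*((5 + 11) - 40)/271 = -4*(16 - 40)/271 = -4/271*(-24) = 96/271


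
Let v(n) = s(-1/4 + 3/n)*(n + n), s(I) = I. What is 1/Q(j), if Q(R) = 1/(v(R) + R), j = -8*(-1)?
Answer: 10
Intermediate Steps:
j = 8
v(n) = 2*n*(-¼ + 3/n) (v(n) = (-1/4 + 3/n)*(n + n) = (-1*¼ + 3/n)*(2*n) = (-¼ + 3/n)*(2*n) = 2*n*(-¼ + 3/n))
Q(R) = 1/(6 + R/2) (Q(R) = 1/((6 - R/2) + R) = 1/(6 + R/2))
1/Q(j) = 1/(2/(12 + 8)) = 1/(2/20) = 1/(2*(1/20)) = 1/(⅒) = 10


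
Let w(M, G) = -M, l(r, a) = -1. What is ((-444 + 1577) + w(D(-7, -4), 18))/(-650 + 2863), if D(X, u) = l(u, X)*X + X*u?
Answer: 1098/2213 ≈ 0.49616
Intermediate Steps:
D(X, u) = -X + X*u
((-444 + 1577) + w(D(-7, -4), 18))/(-650 + 2863) = ((-444 + 1577) - (-7)*(-1 - 4))/(-650 + 2863) = (1133 - (-7)*(-5))/2213 = (1133 - 1*35)*(1/2213) = (1133 - 35)*(1/2213) = 1098*(1/2213) = 1098/2213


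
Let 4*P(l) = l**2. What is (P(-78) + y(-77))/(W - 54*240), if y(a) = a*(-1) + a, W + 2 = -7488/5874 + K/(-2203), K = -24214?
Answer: -3280396977/27934668832 ≈ -0.11743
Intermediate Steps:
P(l) = l**2/4
W = 16642688/2156737 (W = -2 + (-7488/5874 - 24214/(-2203)) = -2 + (-7488*1/5874 - 24214*(-1/2203)) = -2 + (-1248/979 + 24214/2203) = -2 + 20956162/2156737 = 16642688/2156737 ≈ 7.7166)
y(a) = 0 (y(a) = -a + a = 0)
(P(-78) + y(-77))/(W - 54*240) = ((1/4)*(-78)**2 + 0)/(16642688/2156737 - 54*240) = ((1/4)*6084 + 0)/(16642688/2156737 - 12960) = (1521 + 0)/(-27934668832/2156737) = 1521*(-2156737/27934668832) = -3280396977/27934668832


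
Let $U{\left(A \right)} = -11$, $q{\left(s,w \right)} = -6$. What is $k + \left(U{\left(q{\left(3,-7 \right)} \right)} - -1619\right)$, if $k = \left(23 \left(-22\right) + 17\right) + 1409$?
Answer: $2528$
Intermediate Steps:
$k = 920$ ($k = \left(-506 + 17\right) + 1409 = -489 + 1409 = 920$)
$k + \left(U{\left(q{\left(3,-7 \right)} \right)} - -1619\right) = 920 - -1608 = 920 + \left(-11 + 1619\right) = 920 + 1608 = 2528$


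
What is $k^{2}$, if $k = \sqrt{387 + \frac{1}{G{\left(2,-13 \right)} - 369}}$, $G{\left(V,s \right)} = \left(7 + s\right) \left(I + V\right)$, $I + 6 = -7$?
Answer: $\frac{117260}{303} \approx 387.0$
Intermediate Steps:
$I = -13$ ($I = -6 - 7 = -13$)
$G{\left(V,s \right)} = \left(-13 + V\right) \left(7 + s\right)$ ($G{\left(V,s \right)} = \left(7 + s\right) \left(-13 + V\right) = \left(-13 + V\right) \left(7 + s\right)$)
$k = \frac{2 \sqrt{8882445}}{303}$ ($k = \sqrt{387 + \frac{1}{\left(-91 - -169 + 7 \cdot 2 + 2 \left(-13\right)\right) - 369}} = \sqrt{387 + \frac{1}{\left(-91 + 169 + 14 - 26\right) - 369}} = \sqrt{387 + \frac{1}{66 - 369}} = \sqrt{387 + \frac{1}{-303}} = \sqrt{387 - \frac{1}{303}} = \sqrt{\frac{117260}{303}} = \frac{2 \sqrt{8882445}}{303} \approx 19.672$)
$k^{2} = \left(\frac{2 \sqrt{8882445}}{303}\right)^{2} = \frac{117260}{303}$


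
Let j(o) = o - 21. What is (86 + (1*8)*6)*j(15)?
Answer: -804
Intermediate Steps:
j(o) = -21 + o
(86 + (1*8)*6)*j(15) = (86 + (1*8)*6)*(-21 + 15) = (86 + 8*6)*(-6) = (86 + 48)*(-6) = 134*(-6) = -804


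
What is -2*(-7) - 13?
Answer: 1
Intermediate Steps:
-2*(-7) - 13 = 14 - 13 = 1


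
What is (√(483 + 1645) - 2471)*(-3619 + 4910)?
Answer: -3190061 + 5164*√133 ≈ -3.1305e+6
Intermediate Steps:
(√(483 + 1645) - 2471)*(-3619 + 4910) = (√2128 - 2471)*1291 = (4*√133 - 2471)*1291 = (-2471 + 4*√133)*1291 = -3190061 + 5164*√133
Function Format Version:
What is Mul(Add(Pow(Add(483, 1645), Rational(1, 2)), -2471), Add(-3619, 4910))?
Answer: Add(-3190061, Mul(5164, Pow(133, Rational(1, 2)))) ≈ -3.1305e+6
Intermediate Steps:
Mul(Add(Pow(Add(483, 1645), Rational(1, 2)), -2471), Add(-3619, 4910)) = Mul(Add(Pow(2128, Rational(1, 2)), -2471), 1291) = Mul(Add(Mul(4, Pow(133, Rational(1, 2))), -2471), 1291) = Mul(Add(-2471, Mul(4, Pow(133, Rational(1, 2)))), 1291) = Add(-3190061, Mul(5164, Pow(133, Rational(1, 2))))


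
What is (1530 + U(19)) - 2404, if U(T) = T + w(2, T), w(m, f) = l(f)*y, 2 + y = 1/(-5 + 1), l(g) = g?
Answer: -3591/4 ≈ -897.75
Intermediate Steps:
y = -9/4 (y = -2 + 1/(-5 + 1) = -2 + 1/(-4) = -2 - ¼ = -9/4 ≈ -2.2500)
w(m, f) = -9*f/4 (w(m, f) = f*(-9/4) = -9*f/4)
U(T) = -5*T/4 (U(T) = T - 9*T/4 = -5*T/4)
(1530 + U(19)) - 2404 = (1530 - 5/4*19) - 2404 = (1530 - 95/4) - 2404 = 6025/4 - 2404 = -3591/4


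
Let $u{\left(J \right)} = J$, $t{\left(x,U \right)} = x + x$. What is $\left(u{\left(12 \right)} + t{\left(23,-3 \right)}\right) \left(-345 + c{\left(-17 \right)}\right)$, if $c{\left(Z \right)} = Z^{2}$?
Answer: $-3248$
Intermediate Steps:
$t{\left(x,U \right)} = 2 x$
$\left(u{\left(12 \right)} + t{\left(23,-3 \right)}\right) \left(-345 + c{\left(-17 \right)}\right) = \left(12 + 2 \cdot 23\right) \left(-345 + \left(-17\right)^{2}\right) = \left(12 + 46\right) \left(-345 + 289\right) = 58 \left(-56\right) = -3248$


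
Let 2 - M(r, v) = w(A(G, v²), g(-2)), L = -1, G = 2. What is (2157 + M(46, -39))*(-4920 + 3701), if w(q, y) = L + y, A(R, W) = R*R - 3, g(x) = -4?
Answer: -2637916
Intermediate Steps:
A(R, W) = -3 + R² (A(R, W) = R² - 3 = -3 + R²)
w(q, y) = -1 + y
M(r, v) = 7 (M(r, v) = 2 - (-1 - 4) = 2 - 1*(-5) = 2 + 5 = 7)
(2157 + M(46, -39))*(-4920 + 3701) = (2157 + 7)*(-4920 + 3701) = 2164*(-1219) = -2637916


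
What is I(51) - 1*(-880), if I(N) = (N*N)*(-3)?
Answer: -6923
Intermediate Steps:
I(N) = -3*N² (I(N) = N²*(-3) = -3*N²)
I(51) - 1*(-880) = -3*51² - 1*(-880) = -3*2601 + 880 = -7803 + 880 = -6923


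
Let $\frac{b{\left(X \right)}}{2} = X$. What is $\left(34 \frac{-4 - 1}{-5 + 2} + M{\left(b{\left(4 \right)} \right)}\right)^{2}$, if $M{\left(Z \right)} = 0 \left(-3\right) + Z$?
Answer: $\frac{37636}{9} \approx 4181.8$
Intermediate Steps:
$b{\left(X \right)} = 2 X$
$M{\left(Z \right)} = Z$ ($M{\left(Z \right)} = 0 + Z = Z$)
$\left(34 \frac{-4 - 1}{-5 + 2} + M{\left(b{\left(4 \right)} \right)}\right)^{2} = \left(34 \frac{-4 - 1}{-5 + 2} + 2 \cdot 4\right)^{2} = \left(34 \left(- \frac{5}{-3}\right) + 8\right)^{2} = \left(34 \left(\left(-5\right) \left(- \frac{1}{3}\right)\right) + 8\right)^{2} = \left(34 \cdot \frac{5}{3} + 8\right)^{2} = \left(\frac{170}{3} + 8\right)^{2} = \left(\frac{194}{3}\right)^{2} = \frac{37636}{9}$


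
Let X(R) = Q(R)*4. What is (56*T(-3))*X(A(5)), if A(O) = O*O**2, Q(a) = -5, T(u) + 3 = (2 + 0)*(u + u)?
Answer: 16800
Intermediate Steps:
T(u) = -3 + 4*u (T(u) = -3 + (2 + 0)*(u + u) = -3 + 2*(2*u) = -3 + 4*u)
A(O) = O**3
X(R) = -20 (X(R) = -5*4 = -20)
(56*T(-3))*X(A(5)) = (56*(-3 + 4*(-3)))*(-20) = (56*(-3 - 12))*(-20) = (56*(-15))*(-20) = -840*(-20) = 16800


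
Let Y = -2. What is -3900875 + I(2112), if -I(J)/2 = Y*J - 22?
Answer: -3892383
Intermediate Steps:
I(J) = 44 + 4*J (I(J) = -2*(-2*J - 22) = -2*(-22 - 2*J) = 44 + 4*J)
-3900875 + I(2112) = -3900875 + (44 + 4*2112) = -3900875 + (44 + 8448) = -3900875 + 8492 = -3892383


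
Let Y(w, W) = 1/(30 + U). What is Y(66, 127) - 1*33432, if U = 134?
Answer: -5482847/164 ≈ -33432.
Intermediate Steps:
Y(w, W) = 1/164 (Y(w, W) = 1/(30 + 134) = 1/164)
Y(66, 127) - 1*33432 = 1/164 - 1*33432 = 1/164 - 33432 = -5482847/164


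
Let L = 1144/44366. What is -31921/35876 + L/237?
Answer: -167800018619/188613441996 ≈ -0.88965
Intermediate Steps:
L = 572/22183 (L = 1144*(1/44366) = 572/22183 ≈ 0.025786)
-31921/35876 + L/237 = -31921/35876 + (572/22183)/237 = -31921*1/35876 + (572/22183)*(1/237) = -31921/35876 + 572/5257371 = -167800018619/188613441996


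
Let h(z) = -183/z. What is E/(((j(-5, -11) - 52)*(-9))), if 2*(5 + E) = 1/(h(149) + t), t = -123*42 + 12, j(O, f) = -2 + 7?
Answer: -7681439/649837134 ≈ -0.011821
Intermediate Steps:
j(O, f) = 5
t = -5154 (t = -5166 + 12 = -5154)
E = -7681439/1536258 (E = -5 + 1/(2*(-183/149 - 5154)) = -5 + 1/(2*(-768129/149)) = -5 + (½)*(-149/768129) = -5 - 149/1536258 = -7681439/1536258 ≈ -5.0001)
E/(((j(-5, -11) - 52)*(-9))) = -7681439*(-1/(9*(5 - 52)))/1536258 = -7681439/(1536258*((-47*(-9)))) = -7681439/1536258/423 = -7681439/1536258*1/423 = -7681439/649837134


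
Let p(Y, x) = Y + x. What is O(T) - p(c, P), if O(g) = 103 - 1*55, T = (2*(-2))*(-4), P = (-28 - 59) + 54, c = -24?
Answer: 105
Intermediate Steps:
P = -33 (P = -87 + 54 = -33)
T = 16 (T = -4*(-4) = 16)
O(g) = 48 (O(g) = 103 - 55 = 48)
O(T) - p(c, P) = 48 - (-24 - 33) = 48 - 1*(-57) = 48 + 57 = 105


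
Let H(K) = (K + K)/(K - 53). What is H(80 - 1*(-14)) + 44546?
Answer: 1826574/41 ≈ 44551.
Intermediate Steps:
H(K) = 2*K/(-53 + K) (H(K) = (2*K)/(-53 + K) = 2*K/(-53 + K))
H(80 - 1*(-14)) + 44546 = 2*(80 - 1*(-14))/(-53 + (80 - 1*(-14))) + 44546 = 2*(80 + 14)/(-53 + (80 + 14)) + 44546 = 2*94/(-53 + 94) + 44546 = 2*94/41 + 44546 = 2*94*(1/41) + 44546 = 188/41 + 44546 = 1826574/41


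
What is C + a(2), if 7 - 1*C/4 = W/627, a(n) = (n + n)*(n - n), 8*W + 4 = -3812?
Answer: 6488/209 ≈ 31.043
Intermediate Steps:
W = -477 (W = -½ + (⅛)*(-3812) = -½ - 953/2 = -477)
a(n) = 0 (a(n) = (2*n)*0 = 0)
C = 6488/209 (C = 28 - (-1908)/627 = 28 - 4*(-159/209) = 28 + 636/209 = 6488/209 ≈ 31.043)
C + a(2) = 6488/209 + 0 = 6488/209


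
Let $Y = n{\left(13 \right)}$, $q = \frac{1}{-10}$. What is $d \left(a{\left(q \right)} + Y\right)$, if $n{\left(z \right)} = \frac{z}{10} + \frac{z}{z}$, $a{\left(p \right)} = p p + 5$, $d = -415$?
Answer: $- \frac{60673}{20} \approx -3033.6$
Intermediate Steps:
$q = - \frac{1}{10} \approx -0.1$
$a{\left(p \right)} = 5 + p^{2}$ ($a{\left(p \right)} = p^{2} + 5 = 5 + p^{2}$)
$n{\left(z \right)} = 1 + \frac{z}{10}$ ($n{\left(z \right)} = z \frac{1}{10} + 1 = \frac{z}{10} + 1 = 1 + \frac{z}{10}$)
$Y = \frac{23}{10}$ ($Y = 1 + \frac{1}{10} \cdot 13 = 1 + \frac{13}{10} = \frac{23}{10} \approx 2.3$)
$d \left(a{\left(q \right)} + Y\right) = - 415 \left(\left(5 + \left(- \frac{1}{10}\right)^{2}\right) + \frac{23}{10}\right) = - 415 \left(\left(5 + \frac{1}{100}\right) + \frac{23}{10}\right) = - 415 \left(\frac{501}{100} + \frac{23}{10}\right) = \left(-415\right) \frac{731}{100} = - \frac{60673}{20}$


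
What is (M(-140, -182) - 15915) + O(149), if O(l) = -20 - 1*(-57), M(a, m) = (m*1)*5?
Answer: -16788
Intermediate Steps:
M(a, m) = 5*m (M(a, m) = m*5 = 5*m)
O(l) = 37 (O(l) = -20 + 57 = 37)
(M(-140, -182) - 15915) + O(149) = (5*(-182) - 15915) + 37 = (-910 - 15915) + 37 = -16825 + 37 = -16788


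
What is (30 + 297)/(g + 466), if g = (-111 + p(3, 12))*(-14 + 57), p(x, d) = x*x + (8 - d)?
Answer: -109/1364 ≈ -0.079912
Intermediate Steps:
p(x, d) = 8 + x² - d (p(x, d) = x² + (8 - d) = 8 + x² - d)
g = -4558 (g = (-111 + (8 + 3² - 1*12))*(-14 + 57) = (-111 + (8 + 9 - 12))*43 = (-111 + 5)*43 = -106*43 = -4558)
(30 + 297)/(g + 466) = (30 + 297)/(-4558 + 466) = 327/(-4092) = 327*(-1/4092) = -109/1364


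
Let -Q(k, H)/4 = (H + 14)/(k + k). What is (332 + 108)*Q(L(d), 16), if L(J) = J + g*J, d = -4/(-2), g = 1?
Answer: -6600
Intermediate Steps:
d = 2 (d = -4*(-1/2) = 2)
L(J) = 2*J (L(J) = J + 1*J = J + J = 2*J)
Q(k, H) = -2*(14 + H)/k (Q(k, H) = -4*(H + 14)/(k + k) = -4*(14 + H)/(2*k) = -4*(14 + H)*1/(2*k) = -2*(14 + H)/k)
(332 + 108)*Q(L(d), 16) = (332 + 108)*(2*(-14 - 1*16)/((2*2))) = 440*(2*(-14 - 16)/4) = 440*(2*(1/4)*(-30)) = 440*(-15) = -6600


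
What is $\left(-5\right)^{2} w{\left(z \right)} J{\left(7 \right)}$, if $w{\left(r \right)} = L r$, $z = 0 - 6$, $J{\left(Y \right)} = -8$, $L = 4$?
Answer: $4800$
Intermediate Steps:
$z = -6$ ($z = 0 - 6 = -6$)
$w{\left(r \right)} = 4 r$
$\left(-5\right)^{2} w{\left(z \right)} J{\left(7 \right)} = \left(-5\right)^{2} \cdot 4 \left(-6\right) \left(-8\right) = 25 \left(-24\right) \left(-8\right) = \left(-600\right) \left(-8\right) = 4800$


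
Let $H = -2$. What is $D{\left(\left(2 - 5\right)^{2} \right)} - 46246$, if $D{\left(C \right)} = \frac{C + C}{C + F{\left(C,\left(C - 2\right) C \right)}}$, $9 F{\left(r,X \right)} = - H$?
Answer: $- \frac{3838256}{83} \approx -46244.0$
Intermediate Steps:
$F{\left(r,X \right)} = \frac{2}{9}$ ($F{\left(r,X \right)} = \frac{\left(-1\right) \left(-2\right)}{9} = \frac{1}{9} \cdot 2 = \frac{2}{9}$)
$D{\left(C \right)} = \frac{2 C}{\frac{2}{9} + C}$ ($D{\left(C \right)} = \frac{C + C}{C + \frac{2}{9}} = \frac{2 C}{\frac{2}{9} + C}$)
$D{\left(\left(2 - 5\right)^{2} \right)} - 46246 = \frac{18 \left(2 - 5\right)^{2}}{2 + 9 \left(2 - 5\right)^{2}} - 46246 = \frac{18 \left(-3\right)^{2}}{2 + 9 \left(-3\right)^{2}} - 46246 = 18 \cdot 9 \frac{1}{2 + 9 \cdot 9} - 46246 = 18 \cdot 9 \frac{1}{2 + 81} - 46246 = 18 \cdot 9 \cdot \frac{1}{83} - 46246 = \frac{162}{83} - 46246 = - \frac{3838256}{83}$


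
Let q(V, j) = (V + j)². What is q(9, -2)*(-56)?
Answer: -2744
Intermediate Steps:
q(9, -2)*(-56) = (9 - 2)²*(-56) = 7²*(-56) = 49*(-56) = -2744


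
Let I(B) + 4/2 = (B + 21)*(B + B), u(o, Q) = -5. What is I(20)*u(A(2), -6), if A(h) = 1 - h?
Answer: -8190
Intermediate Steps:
I(B) = -2 + 2*B*(21 + B) (I(B) = -2 + (B + 21)*(B + B) = -2 + (21 + B)*(2*B) = -2 + 2*B*(21 + B))
I(20)*u(A(2), -6) = (-2 + 2*20**2 + 42*20)*(-5) = (-2 + 2*400 + 840)*(-5) = (-2 + 800 + 840)*(-5) = 1638*(-5) = -8190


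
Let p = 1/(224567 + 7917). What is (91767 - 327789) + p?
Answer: -54871338647/232484 ≈ -2.3602e+5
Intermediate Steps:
p = 1/232484 ≈ 4.3014e-6
(91767 - 327789) + p = (91767 - 327789) + 1/232484 = -236022 + 1/232484 = -54871338647/232484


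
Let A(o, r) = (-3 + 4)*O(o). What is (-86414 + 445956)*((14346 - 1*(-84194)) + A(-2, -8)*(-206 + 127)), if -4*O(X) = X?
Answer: 35415066771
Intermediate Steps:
O(X) = -X/4
A(o, r) = -o/4 (A(o, r) = (-3 + 4)*(-o/4) = 1*(-o/4) = -o/4)
(-86414 + 445956)*((14346 - 1*(-84194)) + A(-2, -8)*(-206 + 127)) = (-86414 + 445956)*((14346 - 1*(-84194)) + (-¼*(-2))*(-206 + 127)) = 359542*((14346 + 84194) + (½)*(-79)) = 359542*(98540 - 79/2) = 359542*(197001/2) = 35415066771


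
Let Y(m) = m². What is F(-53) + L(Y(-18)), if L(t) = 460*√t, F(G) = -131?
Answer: 8149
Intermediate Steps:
F(-53) + L(Y(-18)) = -131 + 460*√((-18)²) = -131 + 460*√324 = -131 + 460*18 = -131 + 8280 = 8149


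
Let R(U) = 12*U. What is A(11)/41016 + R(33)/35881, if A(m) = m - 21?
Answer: 7941763/735847548 ≈ 0.010793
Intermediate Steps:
A(m) = -21 + m
A(11)/41016 + R(33)/35881 = (-21 + 11)/41016 + (12*33)/35881 = -10*1/41016 + 396*(1/35881) = -5/20508 + 396/35881 = 7941763/735847548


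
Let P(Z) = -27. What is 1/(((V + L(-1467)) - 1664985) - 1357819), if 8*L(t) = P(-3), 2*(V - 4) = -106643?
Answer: -8/24608999 ≈ -3.2508e-7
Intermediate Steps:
V = -106635/2 (V = 4 + (1/2)*(-106643) = 4 - 106643/2 = -106635/2 ≈ -53318.)
L(t) = -27/8 (L(t) = (1/8)*(-27) = -27/8)
1/(((V + L(-1467)) - 1664985) - 1357819) = 1/(((-106635/2 - 27/8) - 1664985) - 1357819) = 1/((-426567/8 - 1664985) - 1357819) = 1/(-13746447/8 - 1357819) = 1/(-24608999/8) = -8/24608999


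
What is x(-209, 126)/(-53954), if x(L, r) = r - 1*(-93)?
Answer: -219/53954 ≈ -0.0040590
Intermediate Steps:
x(L, r) = 93 + r (x(L, r) = r + 93 = 93 + r)
x(-209, 126)/(-53954) = (93 + 126)/(-53954) = 219*(-1/53954) = -219/53954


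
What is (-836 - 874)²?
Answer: 2924100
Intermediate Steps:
(-836 - 874)² = (-1710)² = 2924100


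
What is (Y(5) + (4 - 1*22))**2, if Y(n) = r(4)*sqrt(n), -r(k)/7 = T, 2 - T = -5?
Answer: 12329 + 1764*sqrt(5) ≈ 16273.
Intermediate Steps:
T = 7 (T = 2 - 1*(-5) = 2 + 5 = 7)
r(k) = -49 (r(k) = -7*7 = -49)
Y(n) = -49*sqrt(n)
(Y(5) + (4 - 1*22))**2 = (-49*sqrt(5) + (4 - 1*22))**2 = (-49*sqrt(5) + (4 - 22))**2 = (-49*sqrt(5) - 18)**2 = (-18 - 49*sqrt(5))**2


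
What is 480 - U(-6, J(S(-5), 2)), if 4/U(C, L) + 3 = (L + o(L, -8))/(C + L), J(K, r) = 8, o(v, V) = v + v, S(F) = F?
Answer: 4316/9 ≈ 479.56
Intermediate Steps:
o(v, V) = 2*v
U(C, L) = 4/(-3 + 3*L/(C + L)) (U(C, L) = 4/(-3 + (L + 2*L)/(C + L)) = 4/(-3 + (3*L)/(C + L)) = 4/(-3 + 3*L/(C + L)))
480 - U(-6, J(S(-5), 2)) = 480 - 4*(-1*(-6) - 1*8)/(3*(-6)) = 480 - 4*(-1)*(6 - 8)/(3*6) = 480 - 4*(-1)*(-2)/(3*6) = 480 - 1*4/9 = 480 - 4/9 = 4316/9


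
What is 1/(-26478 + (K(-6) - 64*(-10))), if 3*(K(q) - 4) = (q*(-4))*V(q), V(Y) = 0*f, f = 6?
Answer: -1/25834 ≈ -3.8709e-5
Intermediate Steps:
V(Y) = 0 (V(Y) = 0*6 = 0)
K(q) = 4 (K(q) = 4 + ((q*(-4))*0)/3 = 4 + (-4*q*0)/3 = 4 + (1/3)*0 = 4 + 0 = 4)
1/(-26478 + (K(-6) - 64*(-10))) = 1/(-26478 + (4 - 64*(-10))) = 1/(-26478 + (4 + 640)) = 1/(-26478 + 644) = 1/(-25834) = -1/25834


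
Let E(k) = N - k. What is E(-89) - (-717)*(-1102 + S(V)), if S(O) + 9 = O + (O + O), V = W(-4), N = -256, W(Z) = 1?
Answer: -794603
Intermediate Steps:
V = 1
E(k) = -256 - k
S(O) = -9 + 3*O (S(O) = -9 + (O + (O + O)) = -9 + (O + 2*O) = -9 + 3*O)
E(-89) - (-717)*(-1102 + S(V)) = (-256 - 1*(-89)) - (-717)*(-1102 + (-9 + 3*1)) = (-256 + 89) - (-717)*(-1102 + (-9 + 3)) = -167 - (-717)*(-1102 - 6) = -167 - (-717)*(-1108) = -167 - 1*794436 = -167 - 794436 = -794603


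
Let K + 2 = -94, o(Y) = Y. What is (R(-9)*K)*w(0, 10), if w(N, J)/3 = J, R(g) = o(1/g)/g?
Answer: -320/9 ≈ -35.556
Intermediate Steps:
R(g) = g⁻² (R(g) = 1/(g*g) = g⁻²)
w(N, J) = 3*J
K = -96 (K = -2 - 94 = -96)
(R(-9)*K)*w(0, 10) = (-96/(-9)²)*(3*10) = ((1/81)*(-96))*30 = -32/27*30 = -320/9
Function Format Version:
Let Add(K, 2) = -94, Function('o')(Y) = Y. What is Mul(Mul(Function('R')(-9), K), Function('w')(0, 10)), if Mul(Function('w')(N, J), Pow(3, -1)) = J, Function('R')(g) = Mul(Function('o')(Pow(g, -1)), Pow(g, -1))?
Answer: Rational(-320, 9) ≈ -35.556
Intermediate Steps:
Function('R')(g) = Pow(g, -2) (Function('R')(g) = Mul(Pow(g, -1), Pow(g, -1)) = Pow(g, -2))
Function('w')(N, J) = Mul(3, J)
K = -96 (K = Add(-2, -94) = -96)
Mul(Mul(Function('R')(-9), K), Function('w')(0, 10)) = Mul(Mul(Pow(-9, -2), -96), Mul(3, 10)) = Mul(Mul(Rational(1, 81), -96), 30) = Mul(Rational(-32, 27), 30) = Rational(-320, 9)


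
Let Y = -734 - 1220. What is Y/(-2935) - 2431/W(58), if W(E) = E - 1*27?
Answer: -7074411/90985 ≈ -77.754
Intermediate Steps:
W(E) = -27 + E (W(E) = E - 27 = -27 + E)
Y = -1954
Y/(-2935) - 2431/W(58) = -1954/(-2935) - 2431/(-27 + 58) = -1954*(-1/2935) - 2431/31 = 1954/2935 - 2431*1/31 = 1954/2935 - 2431/31 = -7074411/90985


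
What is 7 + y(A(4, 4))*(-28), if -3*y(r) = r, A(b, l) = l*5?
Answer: 581/3 ≈ 193.67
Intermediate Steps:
A(b, l) = 5*l
y(r) = -r/3
7 + y(A(4, 4))*(-28) = 7 - 5*4/3*(-28) = 7 - 1/3*20*(-28) = 7 - 20/3*(-28) = 7 + 560/3 = 581/3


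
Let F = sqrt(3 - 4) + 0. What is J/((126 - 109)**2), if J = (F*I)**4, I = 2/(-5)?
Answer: 16/180625 ≈ 8.8581e-5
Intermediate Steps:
F = I (F = sqrt(-1) + 0 = I + 0 = I ≈ 1.0*I)
I = -2/5 (I = 2*(-1/5) = -2/5 ≈ -0.40000)
J = 16/625 (J = (I*(-2/5))**4 = (-2*I/5)**4 = 16/625 ≈ 0.025600)
J/((126 - 109)**2) = 16/(625*((126 - 109)**2)) = 16/(625*(17**2)) = (16/625)/289 = (16/625)*(1/289) = 16/180625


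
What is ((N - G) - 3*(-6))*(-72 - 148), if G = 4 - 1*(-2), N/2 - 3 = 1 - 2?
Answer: -3520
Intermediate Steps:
N = 4 (N = 6 + 2*(1 - 2) = 6 + 2*(-1) = 6 - 2 = 4)
G = 6 (G = 4 + 2 = 6)
((N - G) - 3*(-6))*(-72 - 148) = ((4 - 1*6) - 3*(-6))*(-72 - 148) = ((4 - 6) + 18)*(-220) = (-2 + 18)*(-220) = 16*(-220) = -3520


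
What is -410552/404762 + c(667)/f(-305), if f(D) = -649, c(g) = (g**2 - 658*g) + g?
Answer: -1483105394/131345269 ≈ -11.292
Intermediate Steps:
c(g) = g**2 - 657*g
-410552/404762 + c(667)/f(-305) = -410552/404762 + (667*(-657 + 667))/(-649) = -410552*1/404762 + (667*10)*(-1/649) = -205276/202381 + 6670*(-1/649) = -205276/202381 - 6670/649 = -1483105394/131345269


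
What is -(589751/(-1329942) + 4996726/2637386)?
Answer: -2544977369503/1753785205806 ≈ -1.4511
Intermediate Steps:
-(589751/(-1329942) + 4996726/2637386) = -(589751*(-1/1329942) + 4996726*(1/2637386)) = -(-589751/1329942 + 2498363/1318693) = -1*2544977369503/1753785205806 = -2544977369503/1753785205806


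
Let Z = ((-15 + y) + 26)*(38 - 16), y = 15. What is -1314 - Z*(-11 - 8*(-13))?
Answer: -54510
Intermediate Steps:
Z = 572 (Z = ((-15 + 15) + 26)*(38 - 16) = (0 + 26)*22 = 26*22 = 572)
-1314 - Z*(-11 - 8*(-13)) = -1314 - 572*(-11 - 8*(-13)) = -1314 - 572*(-11 + 104) = -1314 - 572*93 = -1314 - 1*53196 = -1314 - 53196 = -54510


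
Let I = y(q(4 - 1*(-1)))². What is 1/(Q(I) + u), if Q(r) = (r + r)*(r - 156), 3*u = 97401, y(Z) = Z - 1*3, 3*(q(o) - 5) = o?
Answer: 81/2319341 ≈ 3.4924e-5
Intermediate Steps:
q(o) = 5 + o/3
y(Z) = -3 + Z (y(Z) = Z - 3 = -3 + Z)
I = 121/9 (I = (-3 + (5 + (4 - 1*(-1))/3))² = (-3 + (5 + (4 + 1)/3))² = (-3 + (5 + (⅓)*5))² = (-3 + (5 + 5/3))² = (-3 + 20/3)² = (11/3)² = 121/9 ≈ 13.444)
u = 32467 (u = (⅓)*97401 = 32467)
Q(r) = 2*r*(-156 + r) (Q(r) = (2*r)*(-156 + r) = 2*r*(-156 + r))
1/(Q(I) + u) = 1/(2*(121/9)*(-156 + 121/9) + 32467) = 1/(2*(121/9)*(-1283/9) + 32467) = 1/(-310486/81 + 32467) = 1/(2319341/81) = 81/2319341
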